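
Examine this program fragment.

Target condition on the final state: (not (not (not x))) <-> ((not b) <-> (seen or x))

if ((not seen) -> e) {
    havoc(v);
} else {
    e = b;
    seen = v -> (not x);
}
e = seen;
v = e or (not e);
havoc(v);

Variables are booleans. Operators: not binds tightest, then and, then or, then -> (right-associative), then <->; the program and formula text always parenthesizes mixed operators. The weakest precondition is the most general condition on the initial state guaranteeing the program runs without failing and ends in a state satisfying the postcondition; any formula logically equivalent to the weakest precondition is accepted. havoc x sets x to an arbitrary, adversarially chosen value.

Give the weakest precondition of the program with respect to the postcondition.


Working backward. After the program, the postcondition (not (not (not x))) <-> ((not b) <-> (seen or x)) must hold; in canonical form it is (not x) <-> ((not b) <-> (seen or x)).
Before havoc v: (not x) <-> ((not b) <-> (seen or x))
Before v := e or (not e): (not x) <-> ((not b) <-> (seen or x))
Before e := seen: (not x) <-> ((not b) <-> (seen or x))
Then branch requires (not x) <-> ((not b) <-> (seen or x)); else branch requires (not x) <-> ((not b) <-> ((v -> (not x)) or x)).
Before the if: (((not seen) -> e) -> ((not x) <-> ((not b) <-> (seen or x)))) and ((not ((not seen) -> e)) -> ((not x) <-> ((not b) <-> ((v -> (not x)) or x))))
Answer: WP = (((not seen) -> e) -> ((not x) <-> ((not b) <-> (seen or x)))) and ((not ((not seen) -> e)) -> ((not x) <-> ((not b) <-> ((v -> (not x)) or x))))


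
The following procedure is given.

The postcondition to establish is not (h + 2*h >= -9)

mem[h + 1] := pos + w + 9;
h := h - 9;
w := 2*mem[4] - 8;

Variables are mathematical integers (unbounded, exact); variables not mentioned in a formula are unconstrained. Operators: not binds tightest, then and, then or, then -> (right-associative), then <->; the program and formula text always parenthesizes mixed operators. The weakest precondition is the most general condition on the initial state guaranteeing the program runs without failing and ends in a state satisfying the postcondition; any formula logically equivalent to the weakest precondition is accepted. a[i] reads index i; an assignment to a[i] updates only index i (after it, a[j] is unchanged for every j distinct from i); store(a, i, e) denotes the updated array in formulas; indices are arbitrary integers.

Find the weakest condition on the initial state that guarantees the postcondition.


Working backward. After the program, the postcondition not (h + 2*h >= -9) must hold; in canonical form it is not (3*h >= -9).
Before w := 2*mem[4] - 8: not (3*h >= -9)
Before h := h - 9: not (3*h >= 18)
Before mem[h + 1] := pos + w + 9: not (3*h >= 18)
Answer: WP = not (3*h >= 18)


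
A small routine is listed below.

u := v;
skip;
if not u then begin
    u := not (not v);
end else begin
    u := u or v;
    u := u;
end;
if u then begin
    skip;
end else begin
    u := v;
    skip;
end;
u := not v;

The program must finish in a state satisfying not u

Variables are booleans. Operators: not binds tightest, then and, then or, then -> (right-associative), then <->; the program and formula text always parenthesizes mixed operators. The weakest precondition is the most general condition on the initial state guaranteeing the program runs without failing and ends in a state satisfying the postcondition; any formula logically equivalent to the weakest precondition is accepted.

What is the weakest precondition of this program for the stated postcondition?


Working backward. After the program, not u must hold.
Before u := not v: v
Then branch requires v; else branch requires v.
Before the if: (u -> v) and ((not u) -> v)
Then branch requires (not v) -> v; else branch requires ((u or v) -> v) and ((not (u or v)) -> v).
Before the if: ((not u) -> ((not v) -> v)) and (u -> (((u or v) -> v) and ((not (u or v)) -> v)))
Before skip: ((not u) -> ((not v) -> v)) and (u -> (((u or v) -> v) and ((not (u or v)) -> v)))
Before u := v: ((not v) -> ((not v) -> v)) and (v -> ((not v) -> v))
Answer: WP = ((not v) -> ((not v) -> v)) and (v -> ((not v) -> v))


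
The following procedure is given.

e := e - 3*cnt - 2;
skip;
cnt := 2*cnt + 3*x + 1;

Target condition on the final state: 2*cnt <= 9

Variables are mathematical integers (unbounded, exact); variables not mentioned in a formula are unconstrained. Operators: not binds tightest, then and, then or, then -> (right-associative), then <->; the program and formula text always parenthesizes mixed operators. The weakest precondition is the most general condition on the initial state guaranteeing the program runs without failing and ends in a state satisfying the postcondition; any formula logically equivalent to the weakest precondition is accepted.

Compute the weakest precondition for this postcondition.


Working backward. After the program, 2*cnt <= 9 must hold.
Before cnt := 2*cnt + 3*x + 1: 4*cnt + 6*x <= 7
Before skip: 4*cnt + 6*x <= 7
Before e := e - 3*cnt - 2: 4*cnt + 6*x <= 7
Answer: WP = 4*cnt + 6*x <= 7


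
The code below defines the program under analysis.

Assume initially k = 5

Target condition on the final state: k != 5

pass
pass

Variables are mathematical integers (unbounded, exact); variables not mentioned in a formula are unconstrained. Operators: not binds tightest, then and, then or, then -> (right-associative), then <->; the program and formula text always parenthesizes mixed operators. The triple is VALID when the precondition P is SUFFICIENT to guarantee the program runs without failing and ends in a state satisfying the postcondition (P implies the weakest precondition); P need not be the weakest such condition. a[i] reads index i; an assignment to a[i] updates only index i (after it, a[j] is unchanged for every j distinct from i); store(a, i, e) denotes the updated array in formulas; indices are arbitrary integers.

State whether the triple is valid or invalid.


Working backward. After the program, k != 5 must hold.
Before skip: k != 5
Before skip: k != 5
The weakest precondition is k != 5.
Check whether k = 5 implies it.
Countermodel: at the initial state k = 5, the precondition holds but the weakest precondition fails.
Answer: invalid


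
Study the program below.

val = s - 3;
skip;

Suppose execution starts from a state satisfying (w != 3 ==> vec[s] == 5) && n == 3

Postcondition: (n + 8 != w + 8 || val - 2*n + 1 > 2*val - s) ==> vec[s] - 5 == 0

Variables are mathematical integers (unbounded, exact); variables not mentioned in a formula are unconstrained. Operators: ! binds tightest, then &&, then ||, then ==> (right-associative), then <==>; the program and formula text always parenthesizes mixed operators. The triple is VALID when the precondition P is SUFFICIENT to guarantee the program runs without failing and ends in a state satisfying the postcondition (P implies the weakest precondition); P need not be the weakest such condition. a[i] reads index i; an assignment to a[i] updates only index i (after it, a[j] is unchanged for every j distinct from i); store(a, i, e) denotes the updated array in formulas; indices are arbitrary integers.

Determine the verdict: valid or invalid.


Working backward. After the program, the postcondition (n + 8 != w + 8 || val - 2*n + 1 > 2*val - s) ==> vec[s] - 5 == 0 must hold; in canonical form it is (n != w || s > 2*n + val - 1) ==> vec[s] == 5.
Before skip: (n != w || s > 2*n + val - 1) ==> vec[s] == 5
Before val := s - 3: (n != w || 2*n < 4) ==> vec[s] == 5
The weakest precondition is (n != w || 2*n < 4) ==> vec[s] == 5.
Check whether (w != 3 ==> vec[s] == 5) && n == 3 implies it.
Every state satisfying the precondition satisfies the weakest precondition: the implication holds.
Answer: valid


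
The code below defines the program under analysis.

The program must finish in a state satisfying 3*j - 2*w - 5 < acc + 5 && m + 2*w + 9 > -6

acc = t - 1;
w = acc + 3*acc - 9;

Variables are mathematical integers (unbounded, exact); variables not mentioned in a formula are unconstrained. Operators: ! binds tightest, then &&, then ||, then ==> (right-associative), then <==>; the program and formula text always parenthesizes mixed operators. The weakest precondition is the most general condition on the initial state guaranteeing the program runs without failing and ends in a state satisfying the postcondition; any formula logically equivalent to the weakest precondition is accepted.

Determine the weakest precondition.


Working backward. After the program, the postcondition 3*j - 2*w - 5 < acc + 5 && m + 2*w + 9 > -6 must hold; in canonical form it is 3*j < acc + 2*w + 10 && m + 2*w > -15.
Before w := acc + 3*acc - 9: 3*j < 9*acc - 8 && 8*acc + m > 3
Before acc := t - 1: 3*j < 9*t - 17 && m + 8*t > 11
Answer: WP = 3*j < 9*t - 17 && m + 8*t > 11


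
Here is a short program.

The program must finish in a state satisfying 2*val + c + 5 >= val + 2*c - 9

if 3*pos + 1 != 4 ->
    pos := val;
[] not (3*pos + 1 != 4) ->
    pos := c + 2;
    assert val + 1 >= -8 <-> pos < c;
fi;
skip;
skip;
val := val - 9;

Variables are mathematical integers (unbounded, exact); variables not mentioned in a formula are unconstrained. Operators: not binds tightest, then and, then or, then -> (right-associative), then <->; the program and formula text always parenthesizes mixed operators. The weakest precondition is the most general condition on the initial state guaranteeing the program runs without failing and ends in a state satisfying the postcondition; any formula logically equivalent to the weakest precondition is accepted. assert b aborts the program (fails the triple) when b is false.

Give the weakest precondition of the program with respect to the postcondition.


Working backward. After the program, the postcondition 2*val + c + 5 >= val + 2*c - 9 must hold; in canonical form it is val >= c - 14.
Before val := val - 9: val >= c - 5
Before skip: val >= c - 5
Before skip: val >= c - 5
Then branch requires val >= c - 5; else branch requires (not (val >= -9)) and val >= c - 5.
Before the if: (3*pos != 3 -> val >= c - 5) and ((not (3*pos != 3)) -> ((not (val >= -9)) and val >= c - 5))
Answer: WP = (3*pos != 3 -> val >= c - 5) and ((not (3*pos != 3)) -> ((not (val >= -9)) and val >= c - 5))


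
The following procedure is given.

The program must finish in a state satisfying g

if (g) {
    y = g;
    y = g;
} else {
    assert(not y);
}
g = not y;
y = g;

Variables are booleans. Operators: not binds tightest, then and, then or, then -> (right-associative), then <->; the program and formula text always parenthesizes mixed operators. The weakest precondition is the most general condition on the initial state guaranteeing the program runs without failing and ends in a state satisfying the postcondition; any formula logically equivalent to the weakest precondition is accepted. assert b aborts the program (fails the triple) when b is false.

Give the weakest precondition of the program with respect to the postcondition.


Working backward. After the program, g must hold.
Before y := g: g
Before g := not y: not y
Then branch requires not g; else branch requires not y.
Before the if: (g -> (not g)) and ((not g) -> (not y))
Answer: WP = (g -> (not g)) and ((not g) -> (not y))


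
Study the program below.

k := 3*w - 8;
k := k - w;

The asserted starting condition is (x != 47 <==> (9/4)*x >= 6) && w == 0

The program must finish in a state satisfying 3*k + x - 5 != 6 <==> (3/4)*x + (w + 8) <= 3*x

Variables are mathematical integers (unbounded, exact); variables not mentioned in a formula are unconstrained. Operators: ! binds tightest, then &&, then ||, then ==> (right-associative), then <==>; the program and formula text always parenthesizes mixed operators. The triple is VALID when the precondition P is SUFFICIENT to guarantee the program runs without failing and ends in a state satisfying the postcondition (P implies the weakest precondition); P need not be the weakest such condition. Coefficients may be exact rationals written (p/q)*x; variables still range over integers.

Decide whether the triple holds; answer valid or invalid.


Working backward. After the program, the postcondition 3*k + x - 5 != 6 <==> (3/4)*x + (w + 8) <= 3*x must hold; in canonical form it is 3*k + x != 11 <==> w <= (9/4)*x - 8.
Before k := k - w: 3*k + x != 3*w + 11 <==> w <= (9/4)*x - 8
Before k := 3*w - 8: 6*w + x != 35 <==> w <= (9/4)*x - 8
The weakest precondition is 6*w + x != 35 <==> w <= (9/4)*x - 8.
Check whether (x != 47 <==> (9/4)*x >= 6) && w == 0 implies it.
Countermodel: at the initial state w = 0, x = 3, the precondition holds but the weakest precondition fails.
Answer: invalid


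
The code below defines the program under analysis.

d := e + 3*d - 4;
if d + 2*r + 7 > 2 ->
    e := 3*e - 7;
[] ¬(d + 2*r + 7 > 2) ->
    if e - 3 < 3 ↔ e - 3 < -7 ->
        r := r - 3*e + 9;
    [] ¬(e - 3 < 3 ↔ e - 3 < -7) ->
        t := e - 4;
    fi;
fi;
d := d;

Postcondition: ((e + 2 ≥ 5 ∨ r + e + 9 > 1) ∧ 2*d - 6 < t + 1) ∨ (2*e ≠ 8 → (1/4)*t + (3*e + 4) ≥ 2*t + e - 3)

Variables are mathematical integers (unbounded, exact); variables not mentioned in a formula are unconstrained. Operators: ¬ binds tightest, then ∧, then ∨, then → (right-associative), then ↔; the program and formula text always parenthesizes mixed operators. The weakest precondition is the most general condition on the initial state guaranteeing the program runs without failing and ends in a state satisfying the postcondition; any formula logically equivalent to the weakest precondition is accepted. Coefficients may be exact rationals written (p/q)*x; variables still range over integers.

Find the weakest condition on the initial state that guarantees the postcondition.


Working backward. After the program, the postcondition ((e + 2 ≥ 5 ∨ r + e + 9 > 1) ∧ 2*d - 6 < t + 1) ∨ (2*e ≠ 8 → (1/4)*t + (3*e + 4) ≥ 2*t + e - 3) must hold; in canonical form it is ((e ≥ 3 ∨ e + r > -8) ∧ 2*d < t + 7) ∨ (2*e ≠ 8 → 2*e ≥ (7/4)*t - 7).
Before d := d: ((e ≥ 3 ∨ e + r > -8) ∧ 2*d < t + 7) ∨ (2*e ≠ 8 → 2*e ≥ (7/4)*t - 7)
Then branch requires ((3*e ≥ 10 ∨ 3*e + r > -1) ∧ 2*d < t + 7) ∨ (6*e ≠ 22 → 6*e ≥ (7/4)*t + 7); else branch requires ((e < 6 ↔ e < -4) → (((e ≥ 3 ∨ r > 2*e - 17) ∧ 2*d < t + 7) ∨ (2*e ≠ 8 → 2*e ≥ (7/4)*t - 7))) ∧ ((¬(e < 6 ↔ e < -4)) → (((e ≥ 3 ∨ e + r > -8) ∧ 2*d < e + 3) ∨ (2*e ≠ 8 → (1/4)*e ≥ -14))).
Before the if: (d + 2*r > -5 → (((3*e ≥ 10 ∨ 3*e + r > -1) ∧ 2*d < t + 7) ∨ (6*e ≠ 22 → 6*e ≥ (7/4)*t + 7))) ∧ ((¬(d + 2*r > -5)) → (((e < 6 ↔ e < -4) → (((e ≥ 3 ∨ r > 2*e - 17) ∧ 2*d < t + 7) ∨ (2*e ≠ 8 → 2*e ≥ (7/4)*t - 7))) ∧ ((¬(e < 6 ↔ e < -4)) → (((e ≥ 3 ∨ e + r > -8) ∧ 2*d < e + 3) ∨ (2*e ≠ 8 → (1/4)*e ≥ -14)))))
Before d := e + 3*d - 4: (3*d + e + 2*r > -1 → (((3*e ≥ 10 ∨ 3*e + r > -1) ∧ 6*d + 2*e < t + 15) ∨ (6*e ≠ 22 → 6*e ≥ (7/4)*t + 7))) ∧ ((¬(3*d + e + 2*r > -1)) → (((e < 6 ↔ e < -4) → (((e ≥ 3 ∨ r > 2*e - 17) ∧ 6*d + 2*e < t + 15) ∨ (2*e ≠ 8 → 2*e ≥ (7/4)*t - 7))) ∧ ((¬(e < 6 ↔ e < -4)) → (((e ≥ 3 ∨ e + r > -8) ∧ 6*d + e < 11) ∨ (2*e ≠ 8 → (1/4)*e ≥ -14)))))
Answer: WP = (3*d + e + 2*r > -1 → (((3*e ≥ 10 ∨ 3*e + r > -1) ∧ 6*d + 2*e < t + 15) ∨ (6*e ≠ 22 → 6*e ≥ (7/4)*t + 7))) ∧ ((¬(3*d + e + 2*r > -1)) → (((e < 6 ↔ e < -4) → (((e ≥ 3 ∨ r > 2*e - 17) ∧ 6*d + 2*e < t + 15) ∨ (2*e ≠ 8 → 2*e ≥ (7/4)*t - 7))) ∧ ((¬(e < 6 ↔ e < -4)) → (((e ≥ 3 ∨ e + r > -8) ∧ 6*d + e < 11) ∨ (2*e ≠ 8 → (1/4)*e ≥ -14)))))


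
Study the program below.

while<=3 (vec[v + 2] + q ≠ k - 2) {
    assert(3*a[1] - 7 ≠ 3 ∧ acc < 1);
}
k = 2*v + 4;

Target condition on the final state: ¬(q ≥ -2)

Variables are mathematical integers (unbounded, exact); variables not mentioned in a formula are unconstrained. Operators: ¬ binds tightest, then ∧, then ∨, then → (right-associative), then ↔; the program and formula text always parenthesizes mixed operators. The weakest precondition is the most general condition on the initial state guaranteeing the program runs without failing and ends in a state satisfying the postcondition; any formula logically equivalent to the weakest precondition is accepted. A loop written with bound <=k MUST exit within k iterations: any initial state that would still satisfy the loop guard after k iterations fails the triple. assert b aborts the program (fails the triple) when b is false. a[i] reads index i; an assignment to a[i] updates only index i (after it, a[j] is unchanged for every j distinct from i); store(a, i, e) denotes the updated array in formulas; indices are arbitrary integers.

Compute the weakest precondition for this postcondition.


Working backward. After the program, ¬(q ≥ -2) must hold.
Before k := 2*v + 4: ¬(q ≥ -2)
Before the loop (bound <=3), unroll the exhaustion recursion (WP_0 = exit-now case; WP_j = one more guarded iteration, up to j = 3):
  WP_0: (¬(vec[v + 2] + q ≠ k - 2)) ∧ (¬(q ≥ -2))
  WP_1: (vec[v + 2] + q ≠ k - 2 → (3*a[1] ≠ 10 ∧ acc < 1 ∧ (¬(vec[v + 2] + q ≠ k - 2)) ∧ (¬(q ≥ -2)))) ∧ ((¬(vec[v + 2] + q ≠ k - 2)) → (¬(q ≥ -2)))
  WP_2: (vec[v + 2] + q ≠ k - 2 → (3*a[1] ≠ 10 ∧ acc < 1 ∧ (vec[v + 2] + q ≠ k - 2 → (3*a[1] ≠ 10 ∧ acc < 1 ∧ (¬(vec[v + 2] + q ≠ k - 2)) ∧ (¬(q ≥ -2)))) ∧ ((¬(vec[v + 2] + q ≠ k - 2)) → (¬(q ≥ -2))))) ∧ ((¬(vec[v + 2] + q ≠ k - 2)) → (¬(q ≥ -2)))
  WP_3: (vec[v + 2] + q ≠ k - 2 → (3*a[1] ≠ 10 ∧ acc < 1 ∧ (vec[v + 2] + q ≠ k - 2 → (3*a[1] ≠ 10 ∧ acc < 1 ∧ (vec[v + 2] + q ≠ k - 2 → (3*a[1] ≠ 10 ∧ acc < 1 ∧ (¬(vec[v + 2] + q ≠ k - 2)) ∧ (¬(q ≥ -2)))) ∧ ((¬(vec[v + 2] + q ≠ k - 2)) → (¬(q ≥ -2))))) ∧ ((¬(vec[v + 2] + q ≠ k - 2)) → (¬(q ≥ -2))))) ∧ ((¬(vec[v + 2] + q ≠ k - 2)) → (¬(q ≥ -2)))
So before the loop: (vec[v + 2] + q ≠ k - 2 → (3*a[1] ≠ 10 ∧ acc < 1 ∧ (vec[v + 2] + q ≠ k - 2 → (3*a[1] ≠ 10 ∧ acc < 1 ∧ (vec[v + 2] + q ≠ k - 2 → (3*a[1] ≠ 10 ∧ acc < 1 ∧ (¬(vec[v + 2] + q ≠ k - 2)) ∧ (¬(q ≥ -2)))) ∧ ((¬(vec[v + 2] + q ≠ k - 2)) → (¬(q ≥ -2))))) ∧ ((¬(vec[v + 2] + q ≠ k - 2)) → (¬(q ≥ -2))))) ∧ ((¬(vec[v + 2] + q ≠ k - 2)) → (¬(q ≥ -2)))
Answer: WP = (vec[v + 2] + q ≠ k - 2 → (3*a[1] ≠ 10 ∧ acc < 1 ∧ (vec[v + 2] + q ≠ k - 2 → (3*a[1] ≠ 10 ∧ acc < 1 ∧ (vec[v + 2] + q ≠ k - 2 → (3*a[1] ≠ 10 ∧ acc < 1 ∧ (¬(vec[v + 2] + q ≠ k - 2)) ∧ (¬(q ≥ -2)))) ∧ ((¬(vec[v + 2] + q ≠ k - 2)) → (¬(q ≥ -2))))) ∧ ((¬(vec[v + 2] + q ≠ k - 2)) → (¬(q ≥ -2))))) ∧ ((¬(vec[v + 2] + q ≠ k - 2)) → (¬(q ≥ -2)))


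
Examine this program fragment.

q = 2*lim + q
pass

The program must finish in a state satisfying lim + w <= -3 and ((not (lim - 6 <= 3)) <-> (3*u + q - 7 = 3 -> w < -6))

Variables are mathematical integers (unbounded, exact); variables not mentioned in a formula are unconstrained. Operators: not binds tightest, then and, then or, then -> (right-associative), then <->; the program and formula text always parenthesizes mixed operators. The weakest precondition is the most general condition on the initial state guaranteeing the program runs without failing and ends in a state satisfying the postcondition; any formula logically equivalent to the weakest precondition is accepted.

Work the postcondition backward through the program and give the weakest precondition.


Working backward. After the program, the postcondition lim + w <= -3 and ((not (lim - 6 <= 3)) <-> (3*u + q - 7 = 3 -> w < -6)) must hold; in canonical form it is lim + w <= -3 and ((not (lim <= 9)) <-> (q + 3*u = 10 -> w < -6)).
Before skip: lim + w <= -3 and ((not (lim <= 9)) <-> (q + 3*u = 10 -> w < -6))
Before q := 2*lim + q: lim + w <= -3 and ((not (lim <= 9)) <-> (2*lim + q + 3*u = 10 -> w < -6))
Answer: WP = lim + w <= -3 and ((not (lim <= 9)) <-> (2*lim + q + 3*u = 10 -> w < -6))


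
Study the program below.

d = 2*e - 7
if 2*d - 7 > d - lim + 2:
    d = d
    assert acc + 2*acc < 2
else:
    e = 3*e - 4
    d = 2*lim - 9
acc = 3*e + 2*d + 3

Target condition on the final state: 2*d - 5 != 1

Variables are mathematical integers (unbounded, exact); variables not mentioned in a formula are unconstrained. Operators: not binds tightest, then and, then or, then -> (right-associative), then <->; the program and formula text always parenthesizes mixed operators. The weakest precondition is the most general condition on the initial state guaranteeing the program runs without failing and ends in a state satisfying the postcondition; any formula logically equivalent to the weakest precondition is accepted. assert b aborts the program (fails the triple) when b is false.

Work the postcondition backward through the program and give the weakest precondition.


Working backward. After the program, the postcondition 2*d - 5 != 1 must hold; in canonical form it is 2*d != 6.
Before acc := 3*e + 2*d + 3: 2*d != 6
Then branch requires 3*acc < 2 and 2*d != 6; else branch requires 4*lim != 24.
Before the if: (d + lim > 9 -> (3*acc < 2 and 2*d != 6)) and ((not (d + lim > 9)) -> 4*lim != 24)
Before d := 2*e - 7: (2*e + lim > 16 -> (3*acc < 2 and 4*e != 20)) and ((not (2*e + lim > 16)) -> 4*lim != 24)
Answer: WP = (2*e + lim > 16 -> (3*acc < 2 and 4*e != 20)) and ((not (2*e + lim > 16)) -> 4*lim != 24)


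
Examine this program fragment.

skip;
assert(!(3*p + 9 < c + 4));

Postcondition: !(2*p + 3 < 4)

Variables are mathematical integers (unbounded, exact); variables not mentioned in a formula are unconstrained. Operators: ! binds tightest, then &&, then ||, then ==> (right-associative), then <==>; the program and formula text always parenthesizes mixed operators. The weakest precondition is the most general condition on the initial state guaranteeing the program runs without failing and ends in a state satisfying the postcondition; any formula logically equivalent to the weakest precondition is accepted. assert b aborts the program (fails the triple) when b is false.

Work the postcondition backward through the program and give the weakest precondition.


Working backward. After the program, the postcondition !(2*p + 3 < 4) must hold; in canonical form it is !(2*p < 1).
Before assert !(3*p + 9 < c + 4): (!(3*p < c - 5)) && (!(2*p < 1))
Before skip: (!(3*p < c - 5)) && (!(2*p < 1))
Answer: WP = (!(3*p < c - 5)) && (!(2*p < 1))


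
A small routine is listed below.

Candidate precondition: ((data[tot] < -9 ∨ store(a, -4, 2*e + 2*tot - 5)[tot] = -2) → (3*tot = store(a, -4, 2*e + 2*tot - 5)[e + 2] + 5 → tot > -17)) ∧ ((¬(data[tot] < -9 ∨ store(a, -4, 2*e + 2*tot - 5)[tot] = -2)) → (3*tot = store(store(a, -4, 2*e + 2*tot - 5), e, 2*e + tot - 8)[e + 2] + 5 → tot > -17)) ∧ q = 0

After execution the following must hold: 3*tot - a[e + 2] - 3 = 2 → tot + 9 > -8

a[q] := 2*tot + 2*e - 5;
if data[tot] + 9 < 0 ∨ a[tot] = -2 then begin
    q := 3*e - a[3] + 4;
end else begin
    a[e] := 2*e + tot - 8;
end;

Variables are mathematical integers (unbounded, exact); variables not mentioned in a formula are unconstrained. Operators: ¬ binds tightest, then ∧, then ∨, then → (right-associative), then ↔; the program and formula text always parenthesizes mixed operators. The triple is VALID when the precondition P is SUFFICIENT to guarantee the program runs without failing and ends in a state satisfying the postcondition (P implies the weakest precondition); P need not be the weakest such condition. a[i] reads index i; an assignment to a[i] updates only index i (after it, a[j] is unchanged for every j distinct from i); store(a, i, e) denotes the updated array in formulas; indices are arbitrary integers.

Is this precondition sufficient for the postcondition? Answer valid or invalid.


Working backward. After the program, the postcondition 3*tot - a[e + 2] - 3 = 2 → tot + 9 > -8 must hold; in canonical form it is 3*tot = a[e + 2] + 5 → tot > -17.
Then branch requires 3*tot = a[e + 2] + 5 → tot > -17; else branch requires 3*tot = store(a, e, 2*e + tot - 8)[e + 2] + 5 → tot > -17.
Before the if: ((data[tot] < -9 ∨ a[tot] = -2) → (3*tot = a[e + 2] + 5 → tot > -17)) ∧ ((¬(data[tot] < -9 ∨ a[tot] = -2)) → (3*tot = store(a, e, 2*e + tot - 8)[e + 2] + 5 → tot > -17))
Before a[q] := 2*tot + 2*e - 5: ((data[tot] < -9 ∨ store(a, q, 2*e + 2*tot - 5)[tot] = -2) → (3*tot = store(a, q, 2*e + 2*tot - 5)[e + 2] + 5 → tot > -17)) ∧ ((¬(data[tot] < -9 ∨ store(a, q, 2*e + 2*tot - 5)[tot] = -2)) → (3*tot = store(store(a, q, 2*e + 2*tot - 5), e, 2*e + tot - 8)[e + 2] + 5 → tot > -17))
The weakest precondition is ((data[tot] < -9 ∨ store(a, q, 2*e + 2*tot - 5)[tot] = -2) → (3*tot = store(a, q, 2*e + 2*tot - 5)[e + 2] + 5 → tot > -17)) ∧ ((¬(data[tot] < -9 ∨ store(a, q, 2*e + 2*tot - 5)[tot] = -2)) → (3*tot = store(store(a, q, 2*e + 2*tot - 5), e, 2*e + tot - 8)[e + 2] + 5 → tot > -17)).
Check whether ((data[tot] < -9 ∨ store(a, -4, 2*e + 2*tot - 5)[tot] = -2) → (3*tot = store(a, -4, 2*e + 2*tot - 5)[e + 2] + 5 → tot > -17)) ∧ ((¬(data[tot] < -9 ∨ store(a, -4, 2*e + 2*tot - 5)[tot] = -2)) → (3*tot = store(store(a, -4, 2*e + 2*tot - 5), e, 2*e + tot - 8)[e + 2] + 5 → tot > -17)) ∧ q = 0 implies it.
Countermodel: at the initial state a = {[-17] = 13, [-6] = 3, [-4] = -56, [0] = 3, elsewhere 3}, data = {[-17] = -9, [-6] = -9, [-4] = -9, [0] = -9, elsewhere -9}, e = -6, q = 0, tot = -17, the precondition holds but the weakest precondition fails.
Answer: invalid


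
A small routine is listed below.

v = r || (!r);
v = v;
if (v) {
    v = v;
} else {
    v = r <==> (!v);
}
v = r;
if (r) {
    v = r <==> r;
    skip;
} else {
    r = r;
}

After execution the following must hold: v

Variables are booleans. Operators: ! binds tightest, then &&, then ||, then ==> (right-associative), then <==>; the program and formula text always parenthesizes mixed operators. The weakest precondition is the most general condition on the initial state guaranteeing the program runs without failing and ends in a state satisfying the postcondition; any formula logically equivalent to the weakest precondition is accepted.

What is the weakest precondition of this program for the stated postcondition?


Working backward. After the program, v must hold.
Then branch requires true; else branch requires v.
Before the if: (!r) ==> v
Before v := r: (!r) ==> r
Then branch requires (!r) ==> r; else branch requires (!r) ==> r.
Before the if: (v ==> ((!r) ==> r)) && ((!v) ==> ((!r) ==> r))
Before v := v: (v ==> ((!r) ==> r)) && ((!v) ==> ((!r) ==> r))
Before v := r || (!r): (!r) ==> r
Answer: WP = (!r) ==> r


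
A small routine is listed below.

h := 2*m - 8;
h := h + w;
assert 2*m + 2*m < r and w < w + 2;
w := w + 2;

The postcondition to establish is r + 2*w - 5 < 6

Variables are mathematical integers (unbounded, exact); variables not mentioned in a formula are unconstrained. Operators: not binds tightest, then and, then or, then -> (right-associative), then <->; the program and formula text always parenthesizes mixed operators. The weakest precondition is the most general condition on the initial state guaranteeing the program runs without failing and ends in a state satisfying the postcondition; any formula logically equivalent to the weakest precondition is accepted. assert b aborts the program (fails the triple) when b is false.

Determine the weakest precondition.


Working backward. After the program, the postcondition r + 2*w - 5 < 6 must hold; in canonical form it is r + 2*w < 11.
Before w := w + 2: r + 2*w < 7
Before assert 2*m + 2*m < r and w < w + 2: 4*m < r and r + 2*w < 7
Before h := h + w: 4*m < r and r + 2*w < 7
Before h := 2*m - 8: 4*m < r and r + 2*w < 7
Answer: WP = 4*m < r and r + 2*w < 7


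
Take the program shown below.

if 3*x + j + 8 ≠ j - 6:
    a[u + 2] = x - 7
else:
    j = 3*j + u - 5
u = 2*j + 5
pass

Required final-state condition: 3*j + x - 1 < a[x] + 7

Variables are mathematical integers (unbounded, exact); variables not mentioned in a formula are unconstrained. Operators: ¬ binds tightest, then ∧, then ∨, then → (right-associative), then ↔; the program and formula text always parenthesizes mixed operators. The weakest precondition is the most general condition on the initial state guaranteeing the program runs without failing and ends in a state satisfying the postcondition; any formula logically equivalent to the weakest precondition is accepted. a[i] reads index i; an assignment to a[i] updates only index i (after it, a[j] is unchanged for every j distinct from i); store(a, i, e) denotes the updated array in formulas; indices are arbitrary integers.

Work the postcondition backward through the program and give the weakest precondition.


Working backward. After the program, the postcondition 3*j + x - 1 < a[x] + 7 must hold; in canonical form it is 3*j + x < a[x] + 8.
Before skip: 3*j + x < a[x] + 8
Before u := 2*j + 5: 3*j + x < a[x] + 8
Then branch requires 3*j + x < store(a, u + 2, x - 7)[x] + 8; else branch requires 9*j + 3*u + x < a[x] + 23.
Before the if: (3*x ≠ -14 → 3*j + x < store(a, u + 2, x - 7)[x] + 8) ∧ ((¬(3*x ≠ -14)) → 9*j + 3*u + x < a[x] + 23)
Answer: WP = (3*x ≠ -14 → 3*j + x < store(a, u + 2, x - 7)[x] + 8) ∧ ((¬(3*x ≠ -14)) → 9*j + 3*u + x < a[x] + 23)


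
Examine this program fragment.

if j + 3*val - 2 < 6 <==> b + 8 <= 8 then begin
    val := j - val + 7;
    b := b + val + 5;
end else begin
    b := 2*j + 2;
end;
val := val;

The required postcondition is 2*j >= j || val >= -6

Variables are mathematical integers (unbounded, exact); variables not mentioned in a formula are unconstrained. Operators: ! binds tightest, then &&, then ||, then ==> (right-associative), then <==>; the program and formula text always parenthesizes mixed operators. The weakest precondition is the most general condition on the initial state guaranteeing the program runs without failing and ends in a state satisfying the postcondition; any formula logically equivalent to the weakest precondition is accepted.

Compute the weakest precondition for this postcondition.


Working backward. After the program, the postcondition 2*j >= j || val >= -6 must hold; in canonical form it is j >= 0 || val >= -6.
Before val := val: j >= 0 || val >= -6
Then branch requires j >= 0 || j >= val - 13; else branch requires j >= 0 || val >= -6.
Before the if: ((j + 3*val < 8 <==> b <= 0) ==> (j >= 0 || j >= val - 13)) && ((!(j + 3*val < 8 <==> b <= 0)) ==> (j >= 0 || val >= -6))
Answer: WP = ((j + 3*val < 8 <==> b <= 0) ==> (j >= 0 || j >= val - 13)) && ((!(j + 3*val < 8 <==> b <= 0)) ==> (j >= 0 || val >= -6))


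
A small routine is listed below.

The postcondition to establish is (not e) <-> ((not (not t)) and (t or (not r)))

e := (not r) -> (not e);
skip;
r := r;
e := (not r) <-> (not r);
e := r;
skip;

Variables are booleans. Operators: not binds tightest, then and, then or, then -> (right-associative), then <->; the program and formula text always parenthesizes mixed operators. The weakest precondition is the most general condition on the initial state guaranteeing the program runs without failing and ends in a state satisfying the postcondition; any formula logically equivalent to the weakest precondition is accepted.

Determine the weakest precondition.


Working backward. After the program, the postcondition (not e) <-> ((not (not t)) and (t or (not r))) must hold; in canonical form it is (not e) <-> (t and (t or (not r))).
Before skip: (not e) <-> (t and (t or (not r)))
Before e := r: (not r) <-> (t and (t or (not r)))
Before e := (not r) <-> (not r): (not r) <-> (t and (t or (not r)))
Before r := r: (not r) <-> (t and (t or (not r)))
Before skip: (not r) <-> (t and (t or (not r)))
Before e := (not r) -> (not e): (not r) <-> (t and (t or (not r)))
Answer: WP = (not r) <-> (t and (t or (not r)))


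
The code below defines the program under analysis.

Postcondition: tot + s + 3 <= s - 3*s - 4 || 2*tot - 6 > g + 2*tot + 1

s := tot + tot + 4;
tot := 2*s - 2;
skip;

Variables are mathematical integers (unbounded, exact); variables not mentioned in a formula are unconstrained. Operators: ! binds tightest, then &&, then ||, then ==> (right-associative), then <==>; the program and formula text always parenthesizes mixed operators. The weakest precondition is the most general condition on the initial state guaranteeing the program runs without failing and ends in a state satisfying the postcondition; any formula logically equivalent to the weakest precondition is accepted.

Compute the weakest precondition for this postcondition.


Working backward. After the program, the postcondition tot + s + 3 <= s - 3*s - 4 || 2*tot - 6 > g + 2*tot + 1 must hold; in canonical form it is 3*s + tot <= -7 || g < -7.
Before skip: 3*s + tot <= -7 || g < -7
Before tot := 2*s - 2: 5*s <= -5 || g < -7
Before s := tot + tot + 4: 10*tot <= -25 || g < -7
Answer: WP = 10*tot <= -25 || g < -7


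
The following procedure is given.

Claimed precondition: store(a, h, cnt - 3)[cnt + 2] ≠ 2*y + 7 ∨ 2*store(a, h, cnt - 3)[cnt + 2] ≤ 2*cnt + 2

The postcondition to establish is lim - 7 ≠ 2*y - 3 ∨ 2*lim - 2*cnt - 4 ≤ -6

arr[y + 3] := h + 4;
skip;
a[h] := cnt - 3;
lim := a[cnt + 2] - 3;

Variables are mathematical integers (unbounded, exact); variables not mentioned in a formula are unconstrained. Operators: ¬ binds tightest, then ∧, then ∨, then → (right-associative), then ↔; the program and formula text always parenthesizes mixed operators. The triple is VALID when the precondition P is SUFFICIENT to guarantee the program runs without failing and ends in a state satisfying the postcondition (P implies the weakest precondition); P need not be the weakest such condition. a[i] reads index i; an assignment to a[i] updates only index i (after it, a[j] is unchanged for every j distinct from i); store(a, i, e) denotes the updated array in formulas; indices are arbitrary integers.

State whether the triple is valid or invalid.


Working backward. After the program, the postcondition lim - 7 ≠ 2*y - 3 ∨ 2*lim - 2*cnt - 4 ≤ -6 must hold; in canonical form it is lim ≠ 2*y + 4 ∨ 2*lim ≤ 2*cnt - 2.
Before lim := a[cnt + 2] - 3: a[cnt + 2] ≠ 2*y + 7 ∨ 2*a[cnt + 2] ≤ 2*cnt + 4
Before a[h] := cnt - 3: store(a, h, cnt - 3)[cnt + 2] ≠ 2*y + 7 ∨ 2*store(a, h, cnt - 3)[cnt + 2] ≤ 2*cnt + 4
Before skip: store(a, h, cnt - 3)[cnt + 2] ≠ 2*y + 7 ∨ 2*store(a, h, cnt - 3)[cnt + 2] ≤ 2*cnt + 4
Before arr[y + 3] := h + 4: store(a, h, cnt - 3)[cnt + 2] ≠ 2*y + 7 ∨ 2*store(a, h, cnt - 3)[cnt + 2] ≤ 2*cnt + 4
The weakest precondition is store(a, h, cnt - 3)[cnt + 2] ≠ 2*y + 7 ∨ 2*store(a, h, cnt - 3)[cnt + 2] ≤ 2*cnt + 4.
Check whether store(a, h, cnt - 3)[cnt + 2] ≠ 2*y + 7 ∨ 2*store(a, h, cnt - 3)[cnt + 2] ≤ 2*cnt + 2 implies it.
Every state satisfying the precondition satisfies the weakest precondition: the implication holds.
Answer: valid


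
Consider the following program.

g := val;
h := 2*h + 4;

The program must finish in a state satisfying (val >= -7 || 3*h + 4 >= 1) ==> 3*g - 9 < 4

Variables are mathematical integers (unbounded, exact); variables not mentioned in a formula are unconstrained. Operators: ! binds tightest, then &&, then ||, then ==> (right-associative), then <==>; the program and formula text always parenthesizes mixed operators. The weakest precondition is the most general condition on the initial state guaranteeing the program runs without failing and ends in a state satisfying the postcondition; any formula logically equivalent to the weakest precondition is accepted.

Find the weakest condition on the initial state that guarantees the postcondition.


Working backward. After the program, the postcondition (val >= -7 || 3*h + 4 >= 1) ==> 3*g - 9 < 4 must hold; in canonical form it is (val >= -7 || 3*h >= -3) ==> 3*g < 13.
Before h := 2*h + 4: (val >= -7 || 6*h >= -15) ==> 3*g < 13
Before g := val: (val >= -7 || 6*h >= -15) ==> 3*val < 13
Answer: WP = (val >= -7 || 6*h >= -15) ==> 3*val < 13


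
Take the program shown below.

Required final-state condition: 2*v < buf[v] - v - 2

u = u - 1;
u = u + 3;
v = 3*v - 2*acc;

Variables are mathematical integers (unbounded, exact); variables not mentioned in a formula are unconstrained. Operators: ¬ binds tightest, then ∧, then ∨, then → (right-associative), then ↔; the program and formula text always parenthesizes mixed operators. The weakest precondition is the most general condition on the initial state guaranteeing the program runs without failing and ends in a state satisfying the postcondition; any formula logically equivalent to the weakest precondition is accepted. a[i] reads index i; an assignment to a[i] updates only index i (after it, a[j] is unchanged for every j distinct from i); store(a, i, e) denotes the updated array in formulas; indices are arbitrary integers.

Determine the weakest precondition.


Working backward. After the program, the postcondition 2*v < buf[v] - v - 2 must hold; in canonical form it is 3*v < buf[v] - 2.
Before v := 3*v - 2*acc: 9*v < buf[-2*acc + 3*v] + 6*acc - 2
Before u := u + 3: 9*v < buf[-2*acc + 3*v] + 6*acc - 2
Before u := u - 1: 9*v < buf[-2*acc + 3*v] + 6*acc - 2
Answer: WP = 9*v < buf[-2*acc + 3*v] + 6*acc - 2


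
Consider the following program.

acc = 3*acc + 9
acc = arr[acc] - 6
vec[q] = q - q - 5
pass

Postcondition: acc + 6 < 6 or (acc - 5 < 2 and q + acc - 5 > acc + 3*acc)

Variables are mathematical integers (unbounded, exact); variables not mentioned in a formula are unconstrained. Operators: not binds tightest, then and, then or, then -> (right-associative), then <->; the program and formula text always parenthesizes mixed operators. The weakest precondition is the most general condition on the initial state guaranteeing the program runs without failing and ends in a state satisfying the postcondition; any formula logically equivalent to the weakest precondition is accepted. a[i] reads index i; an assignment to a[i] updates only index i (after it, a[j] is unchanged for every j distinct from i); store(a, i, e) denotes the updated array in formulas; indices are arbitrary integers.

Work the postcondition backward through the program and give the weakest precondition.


Working backward. After the program, the postcondition acc + 6 < 6 or (acc - 5 < 2 and q + acc - 5 > acc + 3*acc) must hold; in canonical form it is acc < 0 or (acc < 7 and q > 3*acc + 5).
Before skip: acc < 0 or (acc < 7 and q > 3*acc + 5)
Before vec[q] := q - q - 5: acc < 0 or (acc < 7 and q > 3*acc + 5)
Before acc := arr[acc] - 6: arr[acc] < 6 or (arr[acc] < 13 and q > 3*arr[acc] - 13)
Before acc := 3*acc + 9: arr[3*acc + 9] < 6 or (arr[3*acc + 9] < 13 and q > 3*arr[3*acc + 9] - 13)
Answer: WP = arr[3*acc + 9] < 6 or (arr[3*acc + 9] < 13 and q > 3*arr[3*acc + 9] - 13)


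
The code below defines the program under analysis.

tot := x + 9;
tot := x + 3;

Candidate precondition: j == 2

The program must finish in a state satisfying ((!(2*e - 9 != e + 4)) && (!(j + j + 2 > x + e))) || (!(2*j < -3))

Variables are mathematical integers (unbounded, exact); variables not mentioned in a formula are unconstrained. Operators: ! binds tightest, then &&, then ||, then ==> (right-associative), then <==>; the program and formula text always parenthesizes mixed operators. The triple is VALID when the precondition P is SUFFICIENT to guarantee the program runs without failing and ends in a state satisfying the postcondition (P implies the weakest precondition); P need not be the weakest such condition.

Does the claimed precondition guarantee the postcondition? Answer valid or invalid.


Working backward. After the program, the postcondition ((!(2*e - 9 != e + 4)) && (!(j + j + 2 > x + e))) || (!(2*j < -3)) must hold; in canonical form it is ((!(e != 13)) && (!(2*j > e + x - 2))) || (!(2*j < -3)).
Before tot := x + 3: ((!(e != 13)) && (!(2*j > e + x - 2))) || (!(2*j < -3))
Before tot := x + 9: ((!(e != 13)) && (!(2*j > e + x - 2))) || (!(2*j < -3))
The weakest precondition is ((!(e != 13)) && (!(2*j > e + x - 2))) || (!(2*j < -3)).
Check whether j == 2 implies it.
Every state satisfying the precondition satisfies the weakest precondition: the implication holds.
Answer: valid
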